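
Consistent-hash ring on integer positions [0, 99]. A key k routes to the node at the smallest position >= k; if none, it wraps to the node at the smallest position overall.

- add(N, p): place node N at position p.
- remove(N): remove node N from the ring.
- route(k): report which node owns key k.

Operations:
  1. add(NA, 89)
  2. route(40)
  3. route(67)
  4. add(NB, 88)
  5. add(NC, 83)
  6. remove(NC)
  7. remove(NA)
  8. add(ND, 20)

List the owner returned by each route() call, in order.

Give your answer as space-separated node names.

Op 1: add NA@89 -> ring=[89:NA]
Op 2: route key 40: smallest pos >= 40 is 89 -> NA
Op 3: route key 67: smallest pos >= 67 is 89 -> NA
Op 4: add NB@88 -> ring=[88:NB,89:NA]
Op 5: add NC@83 -> ring=[83:NC,88:NB,89:NA]
Op 6: remove NC -> ring=[88:NB,89:NA]
Op 7: remove NA -> ring=[88:NB]
Op 8: add ND@20 -> ring=[20:ND,88:NB]

Answer: NA NA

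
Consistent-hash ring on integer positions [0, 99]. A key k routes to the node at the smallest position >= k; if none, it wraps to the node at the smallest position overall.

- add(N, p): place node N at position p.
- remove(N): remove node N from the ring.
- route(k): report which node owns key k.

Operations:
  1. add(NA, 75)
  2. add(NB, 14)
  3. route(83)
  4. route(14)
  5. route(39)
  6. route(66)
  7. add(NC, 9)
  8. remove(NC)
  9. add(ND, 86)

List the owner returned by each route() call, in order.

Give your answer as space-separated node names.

Answer: NB NB NA NA

Derivation:
Op 1: add NA@75 -> ring=[75:NA]
Op 2: add NB@14 -> ring=[14:NB,75:NA]
Op 3: route key 83: none >= 83, wrap to smallest pos 14 -> NB
Op 4: route key 14: smallest pos >= 14 is 14 -> NB
Op 5: route key 39: smallest pos >= 39 is 75 -> NA
Op 6: route key 66: smallest pos >= 66 is 75 -> NA
Op 7: add NC@9 -> ring=[9:NC,14:NB,75:NA]
Op 8: remove NC -> ring=[14:NB,75:NA]
Op 9: add ND@86 -> ring=[14:NB,75:NA,86:ND]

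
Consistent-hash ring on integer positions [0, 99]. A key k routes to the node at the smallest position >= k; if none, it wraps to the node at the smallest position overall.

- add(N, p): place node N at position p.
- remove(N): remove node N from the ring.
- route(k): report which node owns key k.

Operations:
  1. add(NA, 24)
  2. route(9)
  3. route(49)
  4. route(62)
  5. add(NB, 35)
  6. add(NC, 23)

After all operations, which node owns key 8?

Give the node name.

Answer: NC

Derivation:
Op 1: add NA@24 -> ring=[24:NA]
Op 2: route key 9: smallest pos >= 9 is 24 -> NA
Op 3: route key 49: none >= 49, wrap to smallest pos 24 -> NA
Op 4: route key 62: none >= 62, wrap to smallest pos 24 -> NA
Op 5: add NB@35 -> ring=[24:NA,35:NB]
Op 6: add NC@23 -> ring=[23:NC,24:NA,35:NB]
Final route key 8: smallest pos >= 8 is 23 -> NC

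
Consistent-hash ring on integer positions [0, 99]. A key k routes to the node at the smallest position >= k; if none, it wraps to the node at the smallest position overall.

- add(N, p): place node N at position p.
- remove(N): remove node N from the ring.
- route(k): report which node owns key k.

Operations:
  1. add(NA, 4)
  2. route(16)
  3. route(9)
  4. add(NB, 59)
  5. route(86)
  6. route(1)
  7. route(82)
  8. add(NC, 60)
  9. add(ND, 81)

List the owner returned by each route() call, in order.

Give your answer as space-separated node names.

Op 1: add NA@4 -> ring=[4:NA]
Op 2: route key 16: none >= 16, wrap to smallest pos 4 -> NA
Op 3: route key 9: none >= 9, wrap to smallest pos 4 -> NA
Op 4: add NB@59 -> ring=[4:NA,59:NB]
Op 5: route key 86: none >= 86, wrap to smallest pos 4 -> NA
Op 6: route key 1: smallest pos >= 1 is 4 -> NA
Op 7: route key 82: none >= 82, wrap to smallest pos 4 -> NA
Op 8: add NC@60 -> ring=[4:NA,59:NB,60:NC]
Op 9: add ND@81 -> ring=[4:NA,59:NB,60:NC,81:ND]

Answer: NA NA NA NA NA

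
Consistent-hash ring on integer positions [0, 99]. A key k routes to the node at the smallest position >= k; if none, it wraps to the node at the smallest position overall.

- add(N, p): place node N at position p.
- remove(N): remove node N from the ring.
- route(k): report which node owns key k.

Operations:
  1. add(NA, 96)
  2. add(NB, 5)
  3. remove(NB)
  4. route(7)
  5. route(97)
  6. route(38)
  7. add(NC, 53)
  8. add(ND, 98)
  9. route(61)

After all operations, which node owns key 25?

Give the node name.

Op 1: add NA@96 -> ring=[96:NA]
Op 2: add NB@5 -> ring=[5:NB,96:NA]
Op 3: remove NB -> ring=[96:NA]
Op 4: route key 7: smallest pos >= 7 is 96 -> NA
Op 5: route key 97: none >= 97, wrap to smallest pos 96 -> NA
Op 6: route key 38: smallest pos >= 38 is 96 -> NA
Op 7: add NC@53 -> ring=[53:NC,96:NA]
Op 8: add ND@98 -> ring=[53:NC,96:NA,98:ND]
Op 9: route key 61: smallest pos >= 61 is 96 -> NA
Final route key 25: smallest pos >= 25 is 53 -> NC

Answer: NC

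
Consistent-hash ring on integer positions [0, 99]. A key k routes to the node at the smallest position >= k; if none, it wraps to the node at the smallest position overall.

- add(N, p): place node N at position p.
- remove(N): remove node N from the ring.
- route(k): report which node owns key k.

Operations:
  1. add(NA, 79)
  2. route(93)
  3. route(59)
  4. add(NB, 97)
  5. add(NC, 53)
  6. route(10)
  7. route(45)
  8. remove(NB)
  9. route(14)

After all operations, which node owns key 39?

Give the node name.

Answer: NC

Derivation:
Op 1: add NA@79 -> ring=[79:NA]
Op 2: route key 93: none >= 93, wrap to smallest pos 79 -> NA
Op 3: route key 59: smallest pos >= 59 is 79 -> NA
Op 4: add NB@97 -> ring=[79:NA,97:NB]
Op 5: add NC@53 -> ring=[53:NC,79:NA,97:NB]
Op 6: route key 10: smallest pos >= 10 is 53 -> NC
Op 7: route key 45: smallest pos >= 45 is 53 -> NC
Op 8: remove NB -> ring=[53:NC,79:NA]
Op 9: route key 14: smallest pos >= 14 is 53 -> NC
Final route key 39: smallest pos >= 39 is 53 -> NC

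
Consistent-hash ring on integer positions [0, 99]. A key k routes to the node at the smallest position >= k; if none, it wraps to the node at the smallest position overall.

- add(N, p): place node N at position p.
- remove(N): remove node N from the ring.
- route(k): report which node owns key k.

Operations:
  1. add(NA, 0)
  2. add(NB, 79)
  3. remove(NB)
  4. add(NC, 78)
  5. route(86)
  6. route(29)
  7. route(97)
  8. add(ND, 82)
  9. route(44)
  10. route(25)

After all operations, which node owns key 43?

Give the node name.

Answer: NC

Derivation:
Op 1: add NA@0 -> ring=[0:NA]
Op 2: add NB@79 -> ring=[0:NA,79:NB]
Op 3: remove NB -> ring=[0:NA]
Op 4: add NC@78 -> ring=[0:NA,78:NC]
Op 5: route key 86: none >= 86, wrap to smallest pos 0 -> NA
Op 6: route key 29: smallest pos >= 29 is 78 -> NC
Op 7: route key 97: none >= 97, wrap to smallest pos 0 -> NA
Op 8: add ND@82 -> ring=[0:NA,78:NC,82:ND]
Op 9: route key 44: smallest pos >= 44 is 78 -> NC
Op 10: route key 25: smallest pos >= 25 is 78 -> NC
Final route key 43: smallest pos >= 43 is 78 -> NC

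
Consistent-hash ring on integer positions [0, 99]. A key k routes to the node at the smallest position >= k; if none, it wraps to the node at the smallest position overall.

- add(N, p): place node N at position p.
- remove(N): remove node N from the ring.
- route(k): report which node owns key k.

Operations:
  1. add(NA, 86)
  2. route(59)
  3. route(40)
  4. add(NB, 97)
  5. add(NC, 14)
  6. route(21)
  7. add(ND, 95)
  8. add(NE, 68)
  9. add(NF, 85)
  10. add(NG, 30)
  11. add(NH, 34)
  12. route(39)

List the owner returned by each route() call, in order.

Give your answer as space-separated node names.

Answer: NA NA NA NE

Derivation:
Op 1: add NA@86 -> ring=[86:NA]
Op 2: route key 59: smallest pos >= 59 is 86 -> NA
Op 3: route key 40: smallest pos >= 40 is 86 -> NA
Op 4: add NB@97 -> ring=[86:NA,97:NB]
Op 5: add NC@14 -> ring=[14:NC,86:NA,97:NB]
Op 6: route key 21: smallest pos >= 21 is 86 -> NA
Op 7: add ND@95 -> ring=[14:NC,86:NA,95:ND,97:NB]
Op 8: add NE@68 -> ring=[14:NC,68:NE,86:NA,95:ND,97:NB]
Op 9: add NF@85 -> ring=[14:NC,68:NE,85:NF,86:NA,95:ND,97:NB]
Op 10: add NG@30 -> ring=[14:NC,30:NG,68:NE,85:NF,86:NA,95:ND,97:NB]
Op 11: add NH@34 -> ring=[14:NC,30:NG,34:NH,68:NE,85:NF,86:NA,95:ND,97:NB]
Op 12: route key 39: smallest pos >= 39 is 68 -> NE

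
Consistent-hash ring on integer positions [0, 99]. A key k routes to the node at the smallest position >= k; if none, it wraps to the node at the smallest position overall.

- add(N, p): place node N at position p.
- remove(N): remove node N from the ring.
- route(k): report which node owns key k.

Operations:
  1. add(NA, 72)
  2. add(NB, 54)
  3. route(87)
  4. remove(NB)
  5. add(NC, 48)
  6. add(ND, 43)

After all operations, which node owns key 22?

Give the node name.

Answer: ND

Derivation:
Op 1: add NA@72 -> ring=[72:NA]
Op 2: add NB@54 -> ring=[54:NB,72:NA]
Op 3: route key 87: none >= 87, wrap to smallest pos 54 -> NB
Op 4: remove NB -> ring=[72:NA]
Op 5: add NC@48 -> ring=[48:NC,72:NA]
Op 6: add ND@43 -> ring=[43:ND,48:NC,72:NA]
Final route key 22: smallest pos >= 22 is 43 -> ND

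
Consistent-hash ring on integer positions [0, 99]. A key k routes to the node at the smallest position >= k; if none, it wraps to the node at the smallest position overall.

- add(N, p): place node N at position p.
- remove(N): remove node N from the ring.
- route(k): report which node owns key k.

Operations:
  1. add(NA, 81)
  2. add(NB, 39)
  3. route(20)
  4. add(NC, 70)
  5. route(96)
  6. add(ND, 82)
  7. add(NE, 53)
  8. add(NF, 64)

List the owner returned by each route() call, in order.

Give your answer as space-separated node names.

Answer: NB NB

Derivation:
Op 1: add NA@81 -> ring=[81:NA]
Op 2: add NB@39 -> ring=[39:NB,81:NA]
Op 3: route key 20: smallest pos >= 20 is 39 -> NB
Op 4: add NC@70 -> ring=[39:NB,70:NC,81:NA]
Op 5: route key 96: none >= 96, wrap to smallest pos 39 -> NB
Op 6: add ND@82 -> ring=[39:NB,70:NC,81:NA,82:ND]
Op 7: add NE@53 -> ring=[39:NB,53:NE,70:NC,81:NA,82:ND]
Op 8: add NF@64 -> ring=[39:NB,53:NE,64:NF,70:NC,81:NA,82:ND]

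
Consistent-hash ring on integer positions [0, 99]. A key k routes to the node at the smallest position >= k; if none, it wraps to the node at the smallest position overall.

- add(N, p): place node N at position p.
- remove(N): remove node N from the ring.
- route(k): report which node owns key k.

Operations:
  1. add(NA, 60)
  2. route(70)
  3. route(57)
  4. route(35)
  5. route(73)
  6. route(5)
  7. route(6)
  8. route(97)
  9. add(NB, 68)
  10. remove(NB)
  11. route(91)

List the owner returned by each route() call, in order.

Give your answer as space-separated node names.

Answer: NA NA NA NA NA NA NA NA

Derivation:
Op 1: add NA@60 -> ring=[60:NA]
Op 2: route key 70: none >= 70, wrap to smallest pos 60 -> NA
Op 3: route key 57: smallest pos >= 57 is 60 -> NA
Op 4: route key 35: smallest pos >= 35 is 60 -> NA
Op 5: route key 73: none >= 73, wrap to smallest pos 60 -> NA
Op 6: route key 5: smallest pos >= 5 is 60 -> NA
Op 7: route key 6: smallest pos >= 6 is 60 -> NA
Op 8: route key 97: none >= 97, wrap to smallest pos 60 -> NA
Op 9: add NB@68 -> ring=[60:NA,68:NB]
Op 10: remove NB -> ring=[60:NA]
Op 11: route key 91: none >= 91, wrap to smallest pos 60 -> NA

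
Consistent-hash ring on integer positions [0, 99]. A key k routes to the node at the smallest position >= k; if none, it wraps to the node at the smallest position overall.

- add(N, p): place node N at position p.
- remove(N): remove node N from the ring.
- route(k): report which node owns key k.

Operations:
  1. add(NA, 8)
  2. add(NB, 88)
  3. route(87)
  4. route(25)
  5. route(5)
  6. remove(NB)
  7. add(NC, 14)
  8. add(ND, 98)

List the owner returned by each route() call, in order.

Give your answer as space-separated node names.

Op 1: add NA@8 -> ring=[8:NA]
Op 2: add NB@88 -> ring=[8:NA,88:NB]
Op 3: route key 87: smallest pos >= 87 is 88 -> NB
Op 4: route key 25: smallest pos >= 25 is 88 -> NB
Op 5: route key 5: smallest pos >= 5 is 8 -> NA
Op 6: remove NB -> ring=[8:NA]
Op 7: add NC@14 -> ring=[8:NA,14:NC]
Op 8: add ND@98 -> ring=[8:NA,14:NC,98:ND]

Answer: NB NB NA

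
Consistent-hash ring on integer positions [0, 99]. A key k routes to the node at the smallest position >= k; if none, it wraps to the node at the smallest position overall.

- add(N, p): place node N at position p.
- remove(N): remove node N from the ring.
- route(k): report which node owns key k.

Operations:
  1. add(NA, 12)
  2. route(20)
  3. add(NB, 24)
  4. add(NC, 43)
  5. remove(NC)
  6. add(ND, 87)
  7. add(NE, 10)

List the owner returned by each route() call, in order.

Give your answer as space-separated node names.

Answer: NA

Derivation:
Op 1: add NA@12 -> ring=[12:NA]
Op 2: route key 20: none >= 20, wrap to smallest pos 12 -> NA
Op 3: add NB@24 -> ring=[12:NA,24:NB]
Op 4: add NC@43 -> ring=[12:NA,24:NB,43:NC]
Op 5: remove NC -> ring=[12:NA,24:NB]
Op 6: add ND@87 -> ring=[12:NA,24:NB,87:ND]
Op 7: add NE@10 -> ring=[10:NE,12:NA,24:NB,87:ND]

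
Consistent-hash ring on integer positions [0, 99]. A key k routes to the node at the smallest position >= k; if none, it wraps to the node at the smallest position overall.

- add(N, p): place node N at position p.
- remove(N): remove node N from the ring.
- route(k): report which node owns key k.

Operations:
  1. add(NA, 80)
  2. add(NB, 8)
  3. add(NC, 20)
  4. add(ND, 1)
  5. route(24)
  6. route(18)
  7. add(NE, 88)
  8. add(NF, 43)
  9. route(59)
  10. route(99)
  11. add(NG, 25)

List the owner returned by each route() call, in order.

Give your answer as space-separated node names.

Answer: NA NC NA ND

Derivation:
Op 1: add NA@80 -> ring=[80:NA]
Op 2: add NB@8 -> ring=[8:NB,80:NA]
Op 3: add NC@20 -> ring=[8:NB,20:NC,80:NA]
Op 4: add ND@1 -> ring=[1:ND,8:NB,20:NC,80:NA]
Op 5: route key 24: smallest pos >= 24 is 80 -> NA
Op 6: route key 18: smallest pos >= 18 is 20 -> NC
Op 7: add NE@88 -> ring=[1:ND,8:NB,20:NC,80:NA,88:NE]
Op 8: add NF@43 -> ring=[1:ND,8:NB,20:NC,43:NF,80:NA,88:NE]
Op 9: route key 59: smallest pos >= 59 is 80 -> NA
Op 10: route key 99: none >= 99, wrap to smallest pos 1 -> ND
Op 11: add NG@25 -> ring=[1:ND,8:NB,20:NC,25:NG,43:NF,80:NA,88:NE]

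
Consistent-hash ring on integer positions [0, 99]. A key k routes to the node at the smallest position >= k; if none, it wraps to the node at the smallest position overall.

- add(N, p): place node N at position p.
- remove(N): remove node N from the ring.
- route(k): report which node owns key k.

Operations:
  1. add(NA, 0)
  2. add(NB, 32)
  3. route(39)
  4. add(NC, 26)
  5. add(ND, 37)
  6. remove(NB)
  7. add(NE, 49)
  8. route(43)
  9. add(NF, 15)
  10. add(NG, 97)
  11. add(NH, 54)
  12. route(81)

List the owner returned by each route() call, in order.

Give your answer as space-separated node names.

Answer: NA NE NG

Derivation:
Op 1: add NA@0 -> ring=[0:NA]
Op 2: add NB@32 -> ring=[0:NA,32:NB]
Op 3: route key 39: none >= 39, wrap to smallest pos 0 -> NA
Op 4: add NC@26 -> ring=[0:NA,26:NC,32:NB]
Op 5: add ND@37 -> ring=[0:NA,26:NC,32:NB,37:ND]
Op 6: remove NB -> ring=[0:NA,26:NC,37:ND]
Op 7: add NE@49 -> ring=[0:NA,26:NC,37:ND,49:NE]
Op 8: route key 43: smallest pos >= 43 is 49 -> NE
Op 9: add NF@15 -> ring=[0:NA,15:NF,26:NC,37:ND,49:NE]
Op 10: add NG@97 -> ring=[0:NA,15:NF,26:NC,37:ND,49:NE,97:NG]
Op 11: add NH@54 -> ring=[0:NA,15:NF,26:NC,37:ND,49:NE,54:NH,97:NG]
Op 12: route key 81: smallest pos >= 81 is 97 -> NG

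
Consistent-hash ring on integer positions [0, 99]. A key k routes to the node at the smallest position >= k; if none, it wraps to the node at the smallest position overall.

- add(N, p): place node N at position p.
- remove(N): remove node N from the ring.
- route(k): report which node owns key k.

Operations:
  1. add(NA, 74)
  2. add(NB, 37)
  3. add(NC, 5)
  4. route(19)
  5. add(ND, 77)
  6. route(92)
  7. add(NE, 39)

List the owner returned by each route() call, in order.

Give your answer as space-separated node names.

Op 1: add NA@74 -> ring=[74:NA]
Op 2: add NB@37 -> ring=[37:NB,74:NA]
Op 3: add NC@5 -> ring=[5:NC,37:NB,74:NA]
Op 4: route key 19: smallest pos >= 19 is 37 -> NB
Op 5: add ND@77 -> ring=[5:NC,37:NB,74:NA,77:ND]
Op 6: route key 92: none >= 92, wrap to smallest pos 5 -> NC
Op 7: add NE@39 -> ring=[5:NC,37:NB,39:NE,74:NA,77:ND]

Answer: NB NC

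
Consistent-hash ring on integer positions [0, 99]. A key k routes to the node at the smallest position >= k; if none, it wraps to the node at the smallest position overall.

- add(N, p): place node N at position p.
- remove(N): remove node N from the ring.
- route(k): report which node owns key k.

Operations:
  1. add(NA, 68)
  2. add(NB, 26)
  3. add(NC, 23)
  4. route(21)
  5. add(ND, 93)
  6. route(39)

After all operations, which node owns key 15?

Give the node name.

Answer: NC

Derivation:
Op 1: add NA@68 -> ring=[68:NA]
Op 2: add NB@26 -> ring=[26:NB,68:NA]
Op 3: add NC@23 -> ring=[23:NC,26:NB,68:NA]
Op 4: route key 21: smallest pos >= 21 is 23 -> NC
Op 5: add ND@93 -> ring=[23:NC,26:NB,68:NA,93:ND]
Op 6: route key 39: smallest pos >= 39 is 68 -> NA
Final route key 15: smallest pos >= 15 is 23 -> NC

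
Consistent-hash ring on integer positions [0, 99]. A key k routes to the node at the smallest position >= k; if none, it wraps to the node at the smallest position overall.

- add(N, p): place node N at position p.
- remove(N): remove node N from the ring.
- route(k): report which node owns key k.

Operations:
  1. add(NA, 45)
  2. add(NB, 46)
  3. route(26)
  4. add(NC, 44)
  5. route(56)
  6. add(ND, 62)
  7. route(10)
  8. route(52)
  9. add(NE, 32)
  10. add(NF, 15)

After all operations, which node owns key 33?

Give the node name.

Op 1: add NA@45 -> ring=[45:NA]
Op 2: add NB@46 -> ring=[45:NA,46:NB]
Op 3: route key 26: smallest pos >= 26 is 45 -> NA
Op 4: add NC@44 -> ring=[44:NC,45:NA,46:NB]
Op 5: route key 56: none >= 56, wrap to smallest pos 44 -> NC
Op 6: add ND@62 -> ring=[44:NC,45:NA,46:NB,62:ND]
Op 7: route key 10: smallest pos >= 10 is 44 -> NC
Op 8: route key 52: smallest pos >= 52 is 62 -> ND
Op 9: add NE@32 -> ring=[32:NE,44:NC,45:NA,46:NB,62:ND]
Op 10: add NF@15 -> ring=[15:NF,32:NE,44:NC,45:NA,46:NB,62:ND]
Final route key 33: smallest pos >= 33 is 44 -> NC

Answer: NC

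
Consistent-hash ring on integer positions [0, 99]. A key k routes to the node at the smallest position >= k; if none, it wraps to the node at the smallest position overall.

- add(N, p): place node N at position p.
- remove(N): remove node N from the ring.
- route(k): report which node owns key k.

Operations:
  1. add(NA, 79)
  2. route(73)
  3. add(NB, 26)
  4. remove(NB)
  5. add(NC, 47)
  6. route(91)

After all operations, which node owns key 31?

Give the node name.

Op 1: add NA@79 -> ring=[79:NA]
Op 2: route key 73: smallest pos >= 73 is 79 -> NA
Op 3: add NB@26 -> ring=[26:NB,79:NA]
Op 4: remove NB -> ring=[79:NA]
Op 5: add NC@47 -> ring=[47:NC,79:NA]
Op 6: route key 91: none >= 91, wrap to smallest pos 47 -> NC
Final route key 31: smallest pos >= 31 is 47 -> NC

Answer: NC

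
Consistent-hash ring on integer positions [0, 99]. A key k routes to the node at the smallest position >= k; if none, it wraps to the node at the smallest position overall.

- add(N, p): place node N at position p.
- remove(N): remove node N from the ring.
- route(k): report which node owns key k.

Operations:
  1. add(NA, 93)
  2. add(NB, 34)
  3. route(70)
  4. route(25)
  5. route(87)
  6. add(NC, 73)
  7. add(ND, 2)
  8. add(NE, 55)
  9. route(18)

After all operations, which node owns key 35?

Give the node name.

Answer: NE

Derivation:
Op 1: add NA@93 -> ring=[93:NA]
Op 2: add NB@34 -> ring=[34:NB,93:NA]
Op 3: route key 70: smallest pos >= 70 is 93 -> NA
Op 4: route key 25: smallest pos >= 25 is 34 -> NB
Op 5: route key 87: smallest pos >= 87 is 93 -> NA
Op 6: add NC@73 -> ring=[34:NB,73:NC,93:NA]
Op 7: add ND@2 -> ring=[2:ND,34:NB,73:NC,93:NA]
Op 8: add NE@55 -> ring=[2:ND,34:NB,55:NE,73:NC,93:NA]
Op 9: route key 18: smallest pos >= 18 is 34 -> NB
Final route key 35: smallest pos >= 35 is 55 -> NE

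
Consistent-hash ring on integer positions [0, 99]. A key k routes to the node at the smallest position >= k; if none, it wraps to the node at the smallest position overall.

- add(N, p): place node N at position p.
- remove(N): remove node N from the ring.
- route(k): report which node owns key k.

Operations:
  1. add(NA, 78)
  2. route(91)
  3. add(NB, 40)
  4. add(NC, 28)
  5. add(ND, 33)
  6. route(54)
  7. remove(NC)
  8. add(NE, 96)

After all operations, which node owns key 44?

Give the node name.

Answer: NA

Derivation:
Op 1: add NA@78 -> ring=[78:NA]
Op 2: route key 91: none >= 91, wrap to smallest pos 78 -> NA
Op 3: add NB@40 -> ring=[40:NB,78:NA]
Op 4: add NC@28 -> ring=[28:NC,40:NB,78:NA]
Op 5: add ND@33 -> ring=[28:NC,33:ND,40:NB,78:NA]
Op 6: route key 54: smallest pos >= 54 is 78 -> NA
Op 7: remove NC -> ring=[33:ND,40:NB,78:NA]
Op 8: add NE@96 -> ring=[33:ND,40:NB,78:NA,96:NE]
Final route key 44: smallest pos >= 44 is 78 -> NA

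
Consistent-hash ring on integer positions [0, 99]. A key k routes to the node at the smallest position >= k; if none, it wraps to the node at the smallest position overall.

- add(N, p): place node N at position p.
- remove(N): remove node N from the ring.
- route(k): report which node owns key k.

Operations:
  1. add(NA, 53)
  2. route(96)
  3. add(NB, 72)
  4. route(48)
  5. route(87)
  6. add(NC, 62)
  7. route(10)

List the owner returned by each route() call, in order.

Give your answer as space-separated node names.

Op 1: add NA@53 -> ring=[53:NA]
Op 2: route key 96: none >= 96, wrap to smallest pos 53 -> NA
Op 3: add NB@72 -> ring=[53:NA,72:NB]
Op 4: route key 48: smallest pos >= 48 is 53 -> NA
Op 5: route key 87: none >= 87, wrap to smallest pos 53 -> NA
Op 6: add NC@62 -> ring=[53:NA,62:NC,72:NB]
Op 7: route key 10: smallest pos >= 10 is 53 -> NA

Answer: NA NA NA NA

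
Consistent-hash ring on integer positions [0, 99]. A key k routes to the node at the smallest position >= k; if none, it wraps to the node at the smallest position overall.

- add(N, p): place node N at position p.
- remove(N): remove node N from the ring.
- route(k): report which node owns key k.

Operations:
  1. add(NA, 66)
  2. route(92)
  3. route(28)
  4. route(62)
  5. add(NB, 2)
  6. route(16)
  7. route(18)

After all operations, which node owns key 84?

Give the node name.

Answer: NB

Derivation:
Op 1: add NA@66 -> ring=[66:NA]
Op 2: route key 92: none >= 92, wrap to smallest pos 66 -> NA
Op 3: route key 28: smallest pos >= 28 is 66 -> NA
Op 4: route key 62: smallest pos >= 62 is 66 -> NA
Op 5: add NB@2 -> ring=[2:NB,66:NA]
Op 6: route key 16: smallest pos >= 16 is 66 -> NA
Op 7: route key 18: smallest pos >= 18 is 66 -> NA
Final route key 84: none >= 84, wrap to smallest pos 2 -> NB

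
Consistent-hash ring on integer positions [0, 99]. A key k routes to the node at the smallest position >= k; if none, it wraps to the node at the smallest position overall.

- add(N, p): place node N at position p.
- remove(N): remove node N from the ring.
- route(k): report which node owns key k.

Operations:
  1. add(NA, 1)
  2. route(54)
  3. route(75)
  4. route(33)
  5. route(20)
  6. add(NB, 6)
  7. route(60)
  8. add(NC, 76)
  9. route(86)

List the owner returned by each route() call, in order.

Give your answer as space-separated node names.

Op 1: add NA@1 -> ring=[1:NA]
Op 2: route key 54: none >= 54, wrap to smallest pos 1 -> NA
Op 3: route key 75: none >= 75, wrap to smallest pos 1 -> NA
Op 4: route key 33: none >= 33, wrap to smallest pos 1 -> NA
Op 5: route key 20: none >= 20, wrap to smallest pos 1 -> NA
Op 6: add NB@6 -> ring=[1:NA,6:NB]
Op 7: route key 60: none >= 60, wrap to smallest pos 1 -> NA
Op 8: add NC@76 -> ring=[1:NA,6:NB,76:NC]
Op 9: route key 86: none >= 86, wrap to smallest pos 1 -> NA

Answer: NA NA NA NA NA NA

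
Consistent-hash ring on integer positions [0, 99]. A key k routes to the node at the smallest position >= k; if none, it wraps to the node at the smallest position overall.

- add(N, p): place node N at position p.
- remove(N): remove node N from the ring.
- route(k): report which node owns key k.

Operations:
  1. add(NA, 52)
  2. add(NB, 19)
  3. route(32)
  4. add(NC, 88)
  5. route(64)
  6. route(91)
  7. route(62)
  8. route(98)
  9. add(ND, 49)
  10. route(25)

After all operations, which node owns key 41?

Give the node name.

Answer: ND

Derivation:
Op 1: add NA@52 -> ring=[52:NA]
Op 2: add NB@19 -> ring=[19:NB,52:NA]
Op 3: route key 32: smallest pos >= 32 is 52 -> NA
Op 4: add NC@88 -> ring=[19:NB,52:NA,88:NC]
Op 5: route key 64: smallest pos >= 64 is 88 -> NC
Op 6: route key 91: none >= 91, wrap to smallest pos 19 -> NB
Op 7: route key 62: smallest pos >= 62 is 88 -> NC
Op 8: route key 98: none >= 98, wrap to smallest pos 19 -> NB
Op 9: add ND@49 -> ring=[19:NB,49:ND,52:NA,88:NC]
Op 10: route key 25: smallest pos >= 25 is 49 -> ND
Final route key 41: smallest pos >= 41 is 49 -> ND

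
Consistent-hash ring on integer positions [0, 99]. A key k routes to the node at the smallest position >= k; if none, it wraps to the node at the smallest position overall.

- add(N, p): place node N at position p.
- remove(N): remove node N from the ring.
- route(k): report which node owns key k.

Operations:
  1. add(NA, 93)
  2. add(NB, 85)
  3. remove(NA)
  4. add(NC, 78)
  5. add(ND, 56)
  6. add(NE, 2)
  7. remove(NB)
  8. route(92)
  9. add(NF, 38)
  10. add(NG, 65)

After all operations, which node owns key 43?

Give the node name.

Answer: ND

Derivation:
Op 1: add NA@93 -> ring=[93:NA]
Op 2: add NB@85 -> ring=[85:NB,93:NA]
Op 3: remove NA -> ring=[85:NB]
Op 4: add NC@78 -> ring=[78:NC,85:NB]
Op 5: add ND@56 -> ring=[56:ND,78:NC,85:NB]
Op 6: add NE@2 -> ring=[2:NE,56:ND,78:NC,85:NB]
Op 7: remove NB -> ring=[2:NE,56:ND,78:NC]
Op 8: route key 92: none >= 92, wrap to smallest pos 2 -> NE
Op 9: add NF@38 -> ring=[2:NE,38:NF,56:ND,78:NC]
Op 10: add NG@65 -> ring=[2:NE,38:NF,56:ND,65:NG,78:NC]
Final route key 43: smallest pos >= 43 is 56 -> ND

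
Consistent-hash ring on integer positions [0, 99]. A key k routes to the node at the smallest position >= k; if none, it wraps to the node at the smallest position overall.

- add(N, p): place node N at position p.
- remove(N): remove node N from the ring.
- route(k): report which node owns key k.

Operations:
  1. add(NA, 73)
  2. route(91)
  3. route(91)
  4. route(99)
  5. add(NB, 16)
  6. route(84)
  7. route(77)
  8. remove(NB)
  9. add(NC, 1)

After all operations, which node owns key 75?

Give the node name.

Op 1: add NA@73 -> ring=[73:NA]
Op 2: route key 91: none >= 91, wrap to smallest pos 73 -> NA
Op 3: route key 91: none >= 91, wrap to smallest pos 73 -> NA
Op 4: route key 99: none >= 99, wrap to smallest pos 73 -> NA
Op 5: add NB@16 -> ring=[16:NB,73:NA]
Op 6: route key 84: none >= 84, wrap to smallest pos 16 -> NB
Op 7: route key 77: none >= 77, wrap to smallest pos 16 -> NB
Op 8: remove NB -> ring=[73:NA]
Op 9: add NC@1 -> ring=[1:NC,73:NA]
Final route key 75: none >= 75, wrap to smallest pos 1 -> NC

Answer: NC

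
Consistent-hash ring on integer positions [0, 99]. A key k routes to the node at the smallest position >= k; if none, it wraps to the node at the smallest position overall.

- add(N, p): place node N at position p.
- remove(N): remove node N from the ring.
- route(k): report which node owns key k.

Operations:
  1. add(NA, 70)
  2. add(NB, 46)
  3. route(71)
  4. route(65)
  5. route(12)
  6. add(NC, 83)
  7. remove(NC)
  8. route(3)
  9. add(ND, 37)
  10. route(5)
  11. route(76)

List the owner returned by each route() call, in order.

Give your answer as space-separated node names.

Op 1: add NA@70 -> ring=[70:NA]
Op 2: add NB@46 -> ring=[46:NB,70:NA]
Op 3: route key 71: none >= 71, wrap to smallest pos 46 -> NB
Op 4: route key 65: smallest pos >= 65 is 70 -> NA
Op 5: route key 12: smallest pos >= 12 is 46 -> NB
Op 6: add NC@83 -> ring=[46:NB,70:NA,83:NC]
Op 7: remove NC -> ring=[46:NB,70:NA]
Op 8: route key 3: smallest pos >= 3 is 46 -> NB
Op 9: add ND@37 -> ring=[37:ND,46:NB,70:NA]
Op 10: route key 5: smallest pos >= 5 is 37 -> ND
Op 11: route key 76: none >= 76, wrap to smallest pos 37 -> ND

Answer: NB NA NB NB ND ND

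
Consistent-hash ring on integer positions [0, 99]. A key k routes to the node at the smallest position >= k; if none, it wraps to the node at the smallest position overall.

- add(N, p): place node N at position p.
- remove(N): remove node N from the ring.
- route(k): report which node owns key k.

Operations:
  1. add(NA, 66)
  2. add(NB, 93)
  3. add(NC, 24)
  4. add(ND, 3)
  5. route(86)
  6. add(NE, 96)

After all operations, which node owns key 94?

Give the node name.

Op 1: add NA@66 -> ring=[66:NA]
Op 2: add NB@93 -> ring=[66:NA,93:NB]
Op 3: add NC@24 -> ring=[24:NC,66:NA,93:NB]
Op 4: add ND@3 -> ring=[3:ND,24:NC,66:NA,93:NB]
Op 5: route key 86: smallest pos >= 86 is 93 -> NB
Op 6: add NE@96 -> ring=[3:ND,24:NC,66:NA,93:NB,96:NE]
Final route key 94: smallest pos >= 94 is 96 -> NE

Answer: NE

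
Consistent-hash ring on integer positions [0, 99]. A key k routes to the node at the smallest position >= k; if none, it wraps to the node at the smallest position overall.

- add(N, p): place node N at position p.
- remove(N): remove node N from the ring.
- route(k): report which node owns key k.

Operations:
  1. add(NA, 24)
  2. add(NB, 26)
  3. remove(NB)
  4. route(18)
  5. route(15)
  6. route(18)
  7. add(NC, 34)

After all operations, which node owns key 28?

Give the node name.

Answer: NC

Derivation:
Op 1: add NA@24 -> ring=[24:NA]
Op 2: add NB@26 -> ring=[24:NA,26:NB]
Op 3: remove NB -> ring=[24:NA]
Op 4: route key 18: smallest pos >= 18 is 24 -> NA
Op 5: route key 15: smallest pos >= 15 is 24 -> NA
Op 6: route key 18: smallest pos >= 18 is 24 -> NA
Op 7: add NC@34 -> ring=[24:NA,34:NC]
Final route key 28: smallest pos >= 28 is 34 -> NC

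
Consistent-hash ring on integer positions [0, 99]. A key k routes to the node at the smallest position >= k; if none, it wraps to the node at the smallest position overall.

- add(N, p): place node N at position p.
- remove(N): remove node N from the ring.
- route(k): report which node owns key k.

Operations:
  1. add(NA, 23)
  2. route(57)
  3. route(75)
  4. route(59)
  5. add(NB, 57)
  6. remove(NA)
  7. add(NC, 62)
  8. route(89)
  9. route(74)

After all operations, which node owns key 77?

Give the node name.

Answer: NB

Derivation:
Op 1: add NA@23 -> ring=[23:NA]
Op 2: route key 57: none >= 57, wrap to smallest pos 23 -> NA
Op 3: route key 75: none >= 75, wrap to smallest pos 23 -> NA
Op 4: route key 59: none >= 59, wrap to smallest pos 23 -> NA
Op 5: add NB@57 -> ring=[23:NA,57:NB]
Op 6: remove NA -> ring=[57:NB]
Op 7: add NC@62 -> ring=[57:NB,62:NC]
Op 8: route key 89: none >= 89, wrap to smallest pos 57 -> NB
Op 9: route key 74: none >= 74, wrap to smallest pos 57 -> NB
Final route key 77: none >= 77, wrap to smallest pos 57 -> NB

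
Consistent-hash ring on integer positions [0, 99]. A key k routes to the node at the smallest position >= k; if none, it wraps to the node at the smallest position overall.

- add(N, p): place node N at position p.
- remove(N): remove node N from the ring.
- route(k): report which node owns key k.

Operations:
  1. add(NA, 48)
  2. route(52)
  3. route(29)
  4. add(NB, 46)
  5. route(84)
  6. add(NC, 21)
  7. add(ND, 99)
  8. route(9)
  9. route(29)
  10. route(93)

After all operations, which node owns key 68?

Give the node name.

Op 1: add NA@48 -> ring=[48:NA]
Op 2: route key 52: none >= 52, wrap to smallest pos 48 -> NA
Op 3: route key 29: smallest pos >= 29 is 48 -> NA
Op 4: add NB@46 -> ring=[46:NB,48:NA]
Op 5: route key 84: none >= 84, wrap to smallest pos 46 -> NB
Op 6: add NC@21 -> ring=[21:NC,46:NB,48:NA]
Op 7: add ND@99 -> ring=[21:NC,46:NB,48:NA,99:ND]
Op 8: route key 9: smallest pos >= 9 is 21 -> NC
Op 9: route key 29: smallest pos >= 29 is 46 -> NB
Op 10: route key 93: smallest pos >= 93 is 99 -> ND
Final route key 68: smallest pos >= 68 is 99 -> ND

Answer: ND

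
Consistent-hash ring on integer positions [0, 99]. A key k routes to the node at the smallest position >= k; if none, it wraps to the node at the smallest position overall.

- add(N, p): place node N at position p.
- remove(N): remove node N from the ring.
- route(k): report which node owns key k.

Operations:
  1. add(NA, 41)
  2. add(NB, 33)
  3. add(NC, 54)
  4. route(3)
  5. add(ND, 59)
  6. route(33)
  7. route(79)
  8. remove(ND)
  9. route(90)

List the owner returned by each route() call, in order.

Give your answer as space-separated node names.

Op 1: add NA@41 -> ring=[41:NA]
Op 2: add NB@33 -> ring=[33:NB,41:NA]
Op 3: add NC@54 -> ring=[33:NB,41:NA,54:NC]
Op 4: route key 3: smallest pos >= 3 is 33 -> NB
Op 5: add ND@59 -> ring=[33:NB,41:NA,54:NC,59:ND]
Op 6: route key 33: smallest pos >= 33 is 33 -> NB
Op 7: route key 79: none >= 79, wrap to smallest pos 33 -> NB
Op 8: remove ND -> ring=[33:NB,41:NA,54:NC]
Op 9: route key 90: none >= 90, wrap to smallest pos 33 -> NB

Answer: NB NB NB NB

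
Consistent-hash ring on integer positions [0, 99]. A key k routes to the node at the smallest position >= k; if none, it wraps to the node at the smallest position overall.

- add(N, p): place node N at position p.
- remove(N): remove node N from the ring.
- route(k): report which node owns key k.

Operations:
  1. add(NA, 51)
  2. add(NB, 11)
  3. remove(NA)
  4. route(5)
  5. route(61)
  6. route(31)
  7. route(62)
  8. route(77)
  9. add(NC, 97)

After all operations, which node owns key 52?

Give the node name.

Op 1: add NA@51 -> ring=[51:NA]
Op 2: add NB@11 -> ring=[11:NB,51:NA]
Op 3: remove NA -> ring=[11:NB]
Op 4: route key 5: smallest pos >= 5 is 11 -> NB
Op 5: route key 61: none >= 61, wrap to smallest pos 11 -> NB
Op 6: route key 31: none >= 31, wrap to smallest pos 11 -> NB
Op 7: route key 62: none >= 62, wrap to smallest pos 11 -> NB
Op 8: route key 77: none >= 77, wrap to smallest pos 11 -> NB
Op 9: add NC@97 -> ring=[11:NB,97:NC]
Final route key 52: smallest pos >= 52 is 97 -> NC

Answer: NC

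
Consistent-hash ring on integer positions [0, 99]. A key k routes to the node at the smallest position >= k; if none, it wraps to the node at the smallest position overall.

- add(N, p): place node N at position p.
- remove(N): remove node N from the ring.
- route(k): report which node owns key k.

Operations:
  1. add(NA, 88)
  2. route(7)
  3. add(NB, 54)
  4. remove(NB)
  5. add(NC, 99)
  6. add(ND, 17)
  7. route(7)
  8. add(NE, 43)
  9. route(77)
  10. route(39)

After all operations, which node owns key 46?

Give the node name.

Answer: NA

Derivation:
Op 1: add NA@88 -> ring=[88:NA]
Op 2: route key 7: smallest pos >= 7 is 88 -> NA
Op 3: add NB@54 -> ring=[54:NB,88:NA]
Op 4: remove NB -> ring=[88:NA]
Op 5: add NC@99 -> ring=[88:NA,99:NC]
Op 6: add ND@17 -> ring=[17:ND,88:NA,99:NC]
Op 7: route key 7: smallest pos >= 7 is 17 -> ND
Op 8: add NE@43 -> ring=[17:ND,43:NE,88:NA,99:NC]
Op 9: route key 77: smallest pos >= 77 is 88 -> NA
Op 10: route key 39: smallest pos >= 39 is 43 -> NE
Final route key 46: smallest pos >= 46 is 88 -> NA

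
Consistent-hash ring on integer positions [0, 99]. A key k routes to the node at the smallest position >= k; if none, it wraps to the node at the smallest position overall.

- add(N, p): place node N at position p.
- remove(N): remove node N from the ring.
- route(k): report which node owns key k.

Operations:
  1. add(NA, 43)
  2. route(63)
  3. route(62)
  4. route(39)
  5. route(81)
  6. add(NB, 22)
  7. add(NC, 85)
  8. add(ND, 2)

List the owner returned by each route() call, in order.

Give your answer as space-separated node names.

Op 1: add NA@43 -> ring=[43:NA]
Op 2: route key 63: none >= 63, wrap to smallest pos 43 -> NA
Op 3: route key 62: none >= 62, wrap to smallest pos 43 -> NA
Op 4: route key 39: smallest pos >= 39 is 43 -> NA
Op 5: route key 81: none >= 81, wrap to smallest pos 43 -> NA
Op 6: add NB@22 -> ring=[22:NB,43:NA]
Op 7: add NC@85 -> ring=[22:NB,43:NA,85:NC]
Op 8: add ND@2 -> ring=[2:ND,22:NB,43:NA,85:NC]

Answer: NA NA NA NA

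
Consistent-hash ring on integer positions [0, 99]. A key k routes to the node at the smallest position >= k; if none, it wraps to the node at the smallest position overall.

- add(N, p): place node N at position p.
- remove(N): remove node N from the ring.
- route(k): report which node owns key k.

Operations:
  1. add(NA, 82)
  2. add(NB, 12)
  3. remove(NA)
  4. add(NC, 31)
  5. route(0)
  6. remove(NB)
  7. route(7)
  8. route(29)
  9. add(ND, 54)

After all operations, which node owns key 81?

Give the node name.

Op 1: add NA@82 -> ring=[82:NA]
Op 2: add NB@12 -> ring=[12:NB,82:NA]
Op 3: remove NA -> ring=[12:NB]
Op 4: add NC@31 -> ring=[12:NB,31:NC]
Op 5: route key 0: smallest pos >= 0 is 12 -> NB
Op 6: remove NB -> ring=[31:NC]
Op 7: route key 7: smallest pos >= 7 is 31 -> NC
Op 8: route key 29: smallest pos >= 29 is 31 -> NC
Op 9: add ND@54 -> ring=[31:NC,54:ND]
Final route key 81: none >= 81, wrap to smallest pos 31 -> NC

Answer: NC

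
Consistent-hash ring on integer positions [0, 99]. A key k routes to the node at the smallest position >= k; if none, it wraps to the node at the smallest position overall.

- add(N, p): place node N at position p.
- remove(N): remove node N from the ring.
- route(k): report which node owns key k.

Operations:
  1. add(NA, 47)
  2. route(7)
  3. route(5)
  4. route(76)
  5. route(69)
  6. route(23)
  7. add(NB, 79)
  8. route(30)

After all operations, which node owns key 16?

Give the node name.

Op 1: add NA@47 -> ring=[47:NA]
Op 2: route key 7: smallest pos >= 7 is 47 -> NA
Op 3: route key 5: smallest pos >= 5 is 47 -> NA
Op 4: route key 76: none >= 76, wrap to smallest pos 47 -> NA
Op 5: route key 69: none >= 69, wrap to smallest pos 47 -> NA
Op 6: route key 23: smallest pos >= 23 is 47 -> NA
Op 7: add NB@79 -> ring=[47:NA,79:NB]
Op 8: route key 30: smallest pos >= 30 is 47 -> NA
Final route key 16: smallest pos >= 16 is 47 -> NA

Answer: NA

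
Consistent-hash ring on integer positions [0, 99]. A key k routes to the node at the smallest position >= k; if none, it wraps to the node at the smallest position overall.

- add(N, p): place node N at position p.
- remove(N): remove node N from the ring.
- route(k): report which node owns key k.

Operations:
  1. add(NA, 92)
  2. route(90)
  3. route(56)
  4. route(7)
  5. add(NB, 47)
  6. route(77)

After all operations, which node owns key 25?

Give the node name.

Op 1: add NA@92 -> ring=[92:NA]
Op 2: route key 90: smallest pos >= 90 is 92 -> NA
Op 3: route key 56: smallest pos >= 56 is 92 -> NA
Op 4: route key 7: smallest pos >= 7 is 92 -> NA
Op 5: add NB@47 -> ring=[47:NB,92:NA]
Op 6: route key 77: smallest pos >= 77 is 92 -> NA
Final route key 25: smallest pos >= 25 is 47 -> NB

Answer: NB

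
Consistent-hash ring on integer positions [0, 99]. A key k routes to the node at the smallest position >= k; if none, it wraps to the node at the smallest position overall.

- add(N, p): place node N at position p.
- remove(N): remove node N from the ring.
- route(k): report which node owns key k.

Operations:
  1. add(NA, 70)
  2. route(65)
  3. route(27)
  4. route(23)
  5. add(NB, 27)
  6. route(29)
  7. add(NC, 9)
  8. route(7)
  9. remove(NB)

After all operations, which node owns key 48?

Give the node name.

Answer: NA

Derivation:
Op 1: add NA@70 -> ring=[70:NA]
Op 2: route key 65: smallest pos >= 65 is 70 -> NA
Op 3: route key 27: smallest pos >= 27 is 70 -> NA
Op 4: route key 23: smallest pos >= 23 is 70 -> NA
Op 5: add NB@27 -> ring=[27:NB,70:NA]
Op 6: route key 29: smallest pos >= 29 is 70 -> NA
Op 7: add NC@9 -> ring=[9:NC,27:NB,70:NA]
Op 8: route key 7: smallest pos >= 7 is 9 -> NC
Op 9: remove NB -> ring=[9:NC,70:NA]
Final route key 48: smallest pos >= 48 is 70 -> NA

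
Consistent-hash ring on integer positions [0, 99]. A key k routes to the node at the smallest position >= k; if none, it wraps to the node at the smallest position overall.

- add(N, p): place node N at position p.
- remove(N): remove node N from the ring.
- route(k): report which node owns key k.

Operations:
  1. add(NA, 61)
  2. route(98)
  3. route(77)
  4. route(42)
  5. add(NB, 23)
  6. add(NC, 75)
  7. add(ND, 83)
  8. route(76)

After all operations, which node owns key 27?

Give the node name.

Op 1: add NA@61 -> ring=[61:NA]
Op 2: route key 98: none >= 98, wrap to smallest pos 61 -> NA
Op 3: route key 77: none >= 77, wrap to smallest pos 61 -> NA
Op 4: route key 42: smallest pos >= 42 is 61 -> NA
Op 5: add NB@23 -> ring=[23:NB,61:NA]
Op 6: add NC@75 -> ring=[23:NB,61:NA,75:NC]
Op 7: add ND@83 -> ring=[23:NB,61:NA,75:NC,83:ND]
Op 8: route key 76: smallest pos >= 76 is 83 -> ND
Final route key 27: smallest pos >= 27 is 61 -> NA

Answer: NA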